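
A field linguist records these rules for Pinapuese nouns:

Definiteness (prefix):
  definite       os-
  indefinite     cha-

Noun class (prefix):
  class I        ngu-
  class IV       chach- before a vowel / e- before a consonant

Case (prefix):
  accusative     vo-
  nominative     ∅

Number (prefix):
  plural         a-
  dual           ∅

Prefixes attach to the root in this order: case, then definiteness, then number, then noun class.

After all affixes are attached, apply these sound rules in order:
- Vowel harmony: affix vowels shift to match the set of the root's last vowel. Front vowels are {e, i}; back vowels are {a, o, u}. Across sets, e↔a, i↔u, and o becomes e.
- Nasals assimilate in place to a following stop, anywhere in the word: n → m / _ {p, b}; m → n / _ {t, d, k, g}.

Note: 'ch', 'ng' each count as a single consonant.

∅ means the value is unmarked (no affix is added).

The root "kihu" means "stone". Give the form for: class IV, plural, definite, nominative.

case = nominative: zero marking, form stays kihu.
Attach definiteness definite os- → oskihu.
Attach number plural a- → aoskihu.
Attach noun class class IV chach- (before vowel 'a') → chachaoskihu.
Vowel harmony: no change.
Nasal assimilation: no change.

chachaoskihu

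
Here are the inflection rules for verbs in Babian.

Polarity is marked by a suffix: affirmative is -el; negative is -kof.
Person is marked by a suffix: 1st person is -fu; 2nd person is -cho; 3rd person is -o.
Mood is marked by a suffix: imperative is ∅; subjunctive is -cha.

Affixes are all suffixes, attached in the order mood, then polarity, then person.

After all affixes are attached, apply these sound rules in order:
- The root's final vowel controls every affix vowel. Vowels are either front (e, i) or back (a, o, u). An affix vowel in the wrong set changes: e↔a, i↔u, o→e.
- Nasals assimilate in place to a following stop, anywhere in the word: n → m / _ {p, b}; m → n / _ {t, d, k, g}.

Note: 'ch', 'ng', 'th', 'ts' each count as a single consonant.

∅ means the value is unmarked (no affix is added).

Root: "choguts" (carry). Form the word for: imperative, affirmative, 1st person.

mood = imperative: zero marking, form stays choguts.
Attach polarity affirmative -el → chogutsel.
Attach person 1st person -fu → chogutselfu.
Apply vowel harmony: chogutselfu → chogutsalfu.
Nasal assimilation: no change.

chogutsalfu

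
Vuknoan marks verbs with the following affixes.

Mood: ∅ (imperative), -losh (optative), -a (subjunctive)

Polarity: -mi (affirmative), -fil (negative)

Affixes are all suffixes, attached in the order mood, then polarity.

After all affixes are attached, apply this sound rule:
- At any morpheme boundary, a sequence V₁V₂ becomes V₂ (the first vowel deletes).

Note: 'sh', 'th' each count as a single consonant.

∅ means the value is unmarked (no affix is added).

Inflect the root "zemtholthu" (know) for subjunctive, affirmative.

Attach mood subjunctive -a → zemtholthua.
Attach polarity affirmative -mi → zemtholthuami.
Apply vowel deletion: zemtholthuami → zemtholthami.

zemtholthami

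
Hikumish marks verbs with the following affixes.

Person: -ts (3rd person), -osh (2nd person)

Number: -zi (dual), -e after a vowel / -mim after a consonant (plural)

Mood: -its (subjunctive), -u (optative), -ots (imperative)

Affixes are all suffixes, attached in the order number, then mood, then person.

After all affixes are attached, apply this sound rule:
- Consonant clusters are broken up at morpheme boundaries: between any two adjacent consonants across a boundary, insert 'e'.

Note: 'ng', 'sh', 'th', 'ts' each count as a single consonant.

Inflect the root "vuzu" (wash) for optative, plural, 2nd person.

Attach number plural -e (after vowel 'u') → vuzue.
Attach mood optative -u → vuzueu.
Attach person 2nd person -osh → vuzueuosh.
Epenthesis: no change.

vuzueuosh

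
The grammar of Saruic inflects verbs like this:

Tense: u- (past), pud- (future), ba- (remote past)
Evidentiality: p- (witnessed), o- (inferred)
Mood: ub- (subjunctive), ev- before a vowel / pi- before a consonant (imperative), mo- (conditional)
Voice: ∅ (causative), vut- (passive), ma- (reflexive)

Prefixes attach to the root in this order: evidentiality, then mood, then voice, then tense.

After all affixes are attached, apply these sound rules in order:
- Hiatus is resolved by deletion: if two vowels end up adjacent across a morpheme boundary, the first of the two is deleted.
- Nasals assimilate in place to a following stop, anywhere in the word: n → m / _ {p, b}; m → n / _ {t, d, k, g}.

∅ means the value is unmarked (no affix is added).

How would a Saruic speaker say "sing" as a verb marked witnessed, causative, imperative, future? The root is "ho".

Attach evidentiality witnessed p- → pho.
Attach mood imperative pi- (before consonant 'p') → pipho.
voice = causative: zero marking, form stays pipho.
Attach tense future pud- → pudpipho.
Vowel deletion: no change.
Nasal assimilation: no change.

pudpipho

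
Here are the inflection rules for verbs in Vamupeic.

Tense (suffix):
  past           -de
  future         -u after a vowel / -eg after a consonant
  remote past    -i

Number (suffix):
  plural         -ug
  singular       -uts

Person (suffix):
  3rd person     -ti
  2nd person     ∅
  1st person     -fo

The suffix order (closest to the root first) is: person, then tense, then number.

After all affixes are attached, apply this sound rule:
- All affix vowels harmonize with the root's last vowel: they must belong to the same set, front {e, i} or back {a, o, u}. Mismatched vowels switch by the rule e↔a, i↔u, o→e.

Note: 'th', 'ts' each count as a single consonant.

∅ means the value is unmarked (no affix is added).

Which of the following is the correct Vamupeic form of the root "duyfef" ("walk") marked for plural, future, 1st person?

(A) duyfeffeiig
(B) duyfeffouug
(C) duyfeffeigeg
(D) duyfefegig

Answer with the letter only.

Attach person 1st person -fo → duyfeffo.
Attach tense future -u (after vowel 'o') → duyfeffou.
Attach number plural -ug → duyfeffouug.
Apply vowel harmony: duyfeffouug → duyfeffeiig.
So the correct form is duyfeffeiig, option (A).
(C) duyfeffeigeg is wrong: it has the affixes in the wrong order.
(D) duyfefegig is wrong: it uses 2nd person instead of 1st person for person.
(B) duyfeffouug is wrong: it fails to apply the sound rule(s).

A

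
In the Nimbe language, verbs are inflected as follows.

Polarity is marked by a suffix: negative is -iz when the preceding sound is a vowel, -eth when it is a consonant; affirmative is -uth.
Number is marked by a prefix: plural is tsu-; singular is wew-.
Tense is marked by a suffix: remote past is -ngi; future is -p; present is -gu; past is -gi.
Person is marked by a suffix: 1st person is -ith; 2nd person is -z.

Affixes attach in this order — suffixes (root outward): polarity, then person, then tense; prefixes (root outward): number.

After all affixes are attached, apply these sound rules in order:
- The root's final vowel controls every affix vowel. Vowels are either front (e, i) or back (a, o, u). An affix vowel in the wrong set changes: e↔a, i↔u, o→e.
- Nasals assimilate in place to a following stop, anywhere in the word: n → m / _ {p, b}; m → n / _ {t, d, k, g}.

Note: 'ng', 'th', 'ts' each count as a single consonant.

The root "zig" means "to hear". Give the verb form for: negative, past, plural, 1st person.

tsizigethithgi

Attach polarity negative -eth (after consonant 'g') → zigeth.
Attach number plural tsu- → tsuzigeth.
Attach person 1st person -ith → tsuzigethith.
Attach tense past -gi → tsuzigethithgi.
Apply vowel harmony: tsuzigethithgi → tsizigethithgi.
Nasal assimilation: no change.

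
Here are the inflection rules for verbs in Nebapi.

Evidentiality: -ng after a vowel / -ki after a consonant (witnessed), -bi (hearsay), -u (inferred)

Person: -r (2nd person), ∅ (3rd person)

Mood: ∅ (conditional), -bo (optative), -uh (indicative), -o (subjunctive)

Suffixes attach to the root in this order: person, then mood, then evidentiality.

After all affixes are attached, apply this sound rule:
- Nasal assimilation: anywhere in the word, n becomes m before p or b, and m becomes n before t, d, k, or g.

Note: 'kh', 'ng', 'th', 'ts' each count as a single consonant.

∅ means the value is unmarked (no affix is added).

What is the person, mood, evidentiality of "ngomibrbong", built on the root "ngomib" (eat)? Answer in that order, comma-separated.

Segment: ngomib-r-bo-ng.
person: -r → 2nd person.
mood: -bo → optative.
evidentiality: -ng/ki → witnessed.

2nd person, optative, witnessed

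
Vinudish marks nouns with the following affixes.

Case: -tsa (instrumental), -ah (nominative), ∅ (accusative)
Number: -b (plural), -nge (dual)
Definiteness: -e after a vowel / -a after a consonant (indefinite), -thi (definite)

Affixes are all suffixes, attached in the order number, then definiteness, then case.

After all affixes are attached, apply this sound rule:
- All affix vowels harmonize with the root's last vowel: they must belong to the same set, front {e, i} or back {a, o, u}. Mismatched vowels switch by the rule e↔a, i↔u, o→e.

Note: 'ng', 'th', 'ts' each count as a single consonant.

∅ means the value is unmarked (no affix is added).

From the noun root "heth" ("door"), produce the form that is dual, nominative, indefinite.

hethngeeeh

Attach number dual -nge → hethnge.
Attach definiteness indefinite -e (after vowel 'e') → hethngee.
Attach case nominative -ah → hethngeeah.
Apply vowel harmony: hethngeeah → hethngeeeh.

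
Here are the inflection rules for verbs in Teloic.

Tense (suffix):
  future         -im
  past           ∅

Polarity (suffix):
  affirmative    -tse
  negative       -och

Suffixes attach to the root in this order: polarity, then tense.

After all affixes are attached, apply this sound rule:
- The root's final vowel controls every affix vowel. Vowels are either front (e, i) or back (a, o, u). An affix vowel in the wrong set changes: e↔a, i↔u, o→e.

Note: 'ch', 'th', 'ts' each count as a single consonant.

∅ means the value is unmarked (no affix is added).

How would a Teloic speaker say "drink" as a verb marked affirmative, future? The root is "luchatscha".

Attach polarity affirmative -tse → luchatschatse.
Attach tense future -im → luchatschatseim.
Apply vowel harmony: luchatschatseim → luchatschatsaum.

luchatschatsaum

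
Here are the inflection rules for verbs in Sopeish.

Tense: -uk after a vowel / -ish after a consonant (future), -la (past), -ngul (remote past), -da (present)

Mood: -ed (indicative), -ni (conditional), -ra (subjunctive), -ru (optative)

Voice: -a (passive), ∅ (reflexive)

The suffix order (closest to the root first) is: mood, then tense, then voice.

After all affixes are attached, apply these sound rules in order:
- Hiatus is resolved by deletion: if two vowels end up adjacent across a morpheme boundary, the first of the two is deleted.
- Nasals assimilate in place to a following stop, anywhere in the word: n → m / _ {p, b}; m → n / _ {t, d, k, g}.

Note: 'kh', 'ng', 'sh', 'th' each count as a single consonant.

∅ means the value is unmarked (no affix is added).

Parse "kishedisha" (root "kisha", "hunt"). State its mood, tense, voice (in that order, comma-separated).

indicative, future, passive

Segment: kisha-ed-ish-a.
mood: -ed → indicative.
tense: -uk/ish → future.
voice: -a → passive.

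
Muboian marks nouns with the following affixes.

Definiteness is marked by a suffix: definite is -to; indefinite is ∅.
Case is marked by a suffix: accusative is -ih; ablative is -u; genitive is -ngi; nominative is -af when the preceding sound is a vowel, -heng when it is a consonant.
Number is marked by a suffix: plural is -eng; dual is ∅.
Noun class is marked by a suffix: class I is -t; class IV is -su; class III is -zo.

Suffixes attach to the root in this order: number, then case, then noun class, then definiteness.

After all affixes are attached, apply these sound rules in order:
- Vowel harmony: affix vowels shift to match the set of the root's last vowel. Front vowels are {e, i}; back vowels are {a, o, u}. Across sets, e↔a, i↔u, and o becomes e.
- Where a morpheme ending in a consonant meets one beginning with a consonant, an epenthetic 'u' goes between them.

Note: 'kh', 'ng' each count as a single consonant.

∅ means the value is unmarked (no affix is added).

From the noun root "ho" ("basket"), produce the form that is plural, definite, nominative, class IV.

Attach number plural -eng → hoeng.
Attach case nominative -heng (after consonant 'ng') → hoengheng.
Attach noun class class IV -su → hoenghengsu.
Attach definiteness definite -to → hoenghengsuto.
Apply vowel harmony: hoenghengsuto → hoanghangsuto.
Apply epenthesis: hoanghangsuto → hoanguhangusuto.

hoanguhangusuto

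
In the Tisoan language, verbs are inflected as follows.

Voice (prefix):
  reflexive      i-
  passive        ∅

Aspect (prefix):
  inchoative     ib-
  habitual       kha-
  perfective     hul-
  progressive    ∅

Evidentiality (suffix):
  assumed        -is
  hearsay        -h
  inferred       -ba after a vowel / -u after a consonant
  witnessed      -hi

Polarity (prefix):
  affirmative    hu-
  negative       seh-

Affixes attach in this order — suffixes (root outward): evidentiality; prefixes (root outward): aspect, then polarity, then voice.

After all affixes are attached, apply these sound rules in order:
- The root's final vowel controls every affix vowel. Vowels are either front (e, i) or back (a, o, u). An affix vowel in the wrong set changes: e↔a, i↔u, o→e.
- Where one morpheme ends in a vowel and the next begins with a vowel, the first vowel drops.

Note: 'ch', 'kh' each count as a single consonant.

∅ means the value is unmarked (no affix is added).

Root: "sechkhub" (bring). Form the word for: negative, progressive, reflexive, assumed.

aspect = progressive: zero marking, form stays sechkhub.
Attach evidentiality assumed -is → sechkhubis.
Attach polarity negative seh- → sehsechkhubis.
Attach voice reflexive i- → isehsechkhubis.
Apply vowel harmony: isehsechkhubis → usahsechkhubus.
Vowel deletion: no change.

usahsechkhubus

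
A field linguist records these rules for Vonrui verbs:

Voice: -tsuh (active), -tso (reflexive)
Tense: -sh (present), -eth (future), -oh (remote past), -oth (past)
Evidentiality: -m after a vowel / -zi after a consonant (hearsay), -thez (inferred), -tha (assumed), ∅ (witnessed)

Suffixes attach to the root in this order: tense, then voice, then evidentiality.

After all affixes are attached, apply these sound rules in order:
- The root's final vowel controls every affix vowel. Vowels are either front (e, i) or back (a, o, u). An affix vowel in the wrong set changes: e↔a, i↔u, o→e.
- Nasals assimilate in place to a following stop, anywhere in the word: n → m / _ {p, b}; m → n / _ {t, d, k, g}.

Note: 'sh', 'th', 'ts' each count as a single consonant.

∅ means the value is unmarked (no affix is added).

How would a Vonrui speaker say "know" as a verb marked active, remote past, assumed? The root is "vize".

Attach tense remote past -oh → vizeoh.
Attach voice active -tsuh → vizeohtsuh.
Attach evidentiality assumed -tha → vizeohtsuhtha.
Apply vowel harmony: vizeohtsuhtha → vizeehtsihthe.
Nasal assimilation: no change.

vizeehtsihthe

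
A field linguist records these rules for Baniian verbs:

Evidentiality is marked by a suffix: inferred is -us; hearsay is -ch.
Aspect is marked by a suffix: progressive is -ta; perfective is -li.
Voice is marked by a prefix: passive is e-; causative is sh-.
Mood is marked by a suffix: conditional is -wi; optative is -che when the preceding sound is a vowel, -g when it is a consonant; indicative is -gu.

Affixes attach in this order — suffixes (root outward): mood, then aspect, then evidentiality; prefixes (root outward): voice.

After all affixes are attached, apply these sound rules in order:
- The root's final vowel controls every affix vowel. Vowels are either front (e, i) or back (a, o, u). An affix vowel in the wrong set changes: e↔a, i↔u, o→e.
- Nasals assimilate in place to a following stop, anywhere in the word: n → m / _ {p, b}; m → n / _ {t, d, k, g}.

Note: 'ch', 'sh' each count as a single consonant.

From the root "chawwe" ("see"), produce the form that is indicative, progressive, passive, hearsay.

Attach mood indicative -gu → chawwegu.
Attach aspect progressive -ta → chawweguta.
Attach voice passive e- → echawweguta.
Attach evidentiality hearsay -ch → echawwegutach.
Apply vowel harmony: echawwegutach → echawwegitech.
Nasal assimilation: no change.

echawwegitech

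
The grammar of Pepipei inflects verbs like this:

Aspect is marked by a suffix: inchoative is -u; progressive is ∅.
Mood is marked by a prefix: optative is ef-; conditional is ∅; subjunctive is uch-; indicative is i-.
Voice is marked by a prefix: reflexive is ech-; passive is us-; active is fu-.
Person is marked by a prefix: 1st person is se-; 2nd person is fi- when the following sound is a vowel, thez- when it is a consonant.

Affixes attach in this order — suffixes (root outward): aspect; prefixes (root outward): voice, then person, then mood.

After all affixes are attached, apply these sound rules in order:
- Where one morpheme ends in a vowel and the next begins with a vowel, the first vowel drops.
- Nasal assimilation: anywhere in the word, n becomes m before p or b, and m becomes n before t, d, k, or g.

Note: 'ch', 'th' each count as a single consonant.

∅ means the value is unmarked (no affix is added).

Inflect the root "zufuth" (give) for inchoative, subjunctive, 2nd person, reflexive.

uchfechzufuthu

Attach voice reflexive ech- → echzufuth.
Attach person 2nd person fi- (before vowel 'e') → fiechzufuth.
Attach aspect inchoative -u → fiechzufuthu.
Attach mood subjunctive uch- → uchfiechzufuthu.
Apply vowel deletion: uchfiechzufuthu → uchfechzufuthu.
Nasal assimilation: no change.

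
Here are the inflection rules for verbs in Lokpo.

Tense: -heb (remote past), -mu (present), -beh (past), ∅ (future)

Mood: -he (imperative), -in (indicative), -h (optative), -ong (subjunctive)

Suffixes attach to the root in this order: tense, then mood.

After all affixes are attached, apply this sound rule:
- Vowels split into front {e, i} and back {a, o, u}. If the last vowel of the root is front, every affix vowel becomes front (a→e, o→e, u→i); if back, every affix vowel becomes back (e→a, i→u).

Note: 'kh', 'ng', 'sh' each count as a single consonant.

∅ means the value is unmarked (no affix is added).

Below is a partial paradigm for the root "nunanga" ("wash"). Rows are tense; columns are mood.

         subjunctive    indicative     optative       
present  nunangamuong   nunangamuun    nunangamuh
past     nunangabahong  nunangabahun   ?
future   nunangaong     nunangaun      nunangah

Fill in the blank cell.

Attach tense past -beh → nunangabeh.
Attach mood optative -h → nunangabehh.
Apply vowel harmony: nunangabehh → nunangabahh.

nunangabahh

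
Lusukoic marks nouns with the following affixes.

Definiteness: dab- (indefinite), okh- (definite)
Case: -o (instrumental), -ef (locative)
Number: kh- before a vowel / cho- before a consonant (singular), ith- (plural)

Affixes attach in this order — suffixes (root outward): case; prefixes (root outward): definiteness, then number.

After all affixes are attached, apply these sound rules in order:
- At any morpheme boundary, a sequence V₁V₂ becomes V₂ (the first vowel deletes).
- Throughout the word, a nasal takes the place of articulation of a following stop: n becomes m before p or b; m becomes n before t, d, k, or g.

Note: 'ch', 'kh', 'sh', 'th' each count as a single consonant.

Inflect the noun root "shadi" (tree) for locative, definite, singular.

khokhshadef

Attach case locative -ef → shadief.
Attach definiteness definite okh- → okhshadief.
Attach number singular kh- (before vowel 'o') → khokhshadief.
Apply vowel deletion: khokhshadief → khokhshadef.
Nasal assimilation: no change.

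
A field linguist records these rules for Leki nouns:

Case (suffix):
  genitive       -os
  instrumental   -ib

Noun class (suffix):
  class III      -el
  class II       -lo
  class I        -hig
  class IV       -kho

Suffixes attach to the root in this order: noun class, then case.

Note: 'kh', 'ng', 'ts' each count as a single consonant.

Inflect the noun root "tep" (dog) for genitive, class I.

Attach noun class class I -hig → tephig.
Attach case genitive -os → tephigos.

tephigos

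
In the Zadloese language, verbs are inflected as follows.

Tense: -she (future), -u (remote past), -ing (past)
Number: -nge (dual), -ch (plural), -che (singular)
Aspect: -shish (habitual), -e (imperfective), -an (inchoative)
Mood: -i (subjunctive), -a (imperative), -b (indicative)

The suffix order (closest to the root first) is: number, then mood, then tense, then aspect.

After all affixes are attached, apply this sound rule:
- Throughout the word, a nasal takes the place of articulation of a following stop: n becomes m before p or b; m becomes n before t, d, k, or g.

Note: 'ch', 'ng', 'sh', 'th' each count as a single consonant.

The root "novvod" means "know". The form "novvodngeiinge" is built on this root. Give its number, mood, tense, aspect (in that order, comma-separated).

dual, subjunctive, past, imperfective

Segment: novvod-nge-i-ing-e.
number: -nge → dual.
mood: -i → subjunctive.
tense: -ing → past.
aspect: -e → imperfective.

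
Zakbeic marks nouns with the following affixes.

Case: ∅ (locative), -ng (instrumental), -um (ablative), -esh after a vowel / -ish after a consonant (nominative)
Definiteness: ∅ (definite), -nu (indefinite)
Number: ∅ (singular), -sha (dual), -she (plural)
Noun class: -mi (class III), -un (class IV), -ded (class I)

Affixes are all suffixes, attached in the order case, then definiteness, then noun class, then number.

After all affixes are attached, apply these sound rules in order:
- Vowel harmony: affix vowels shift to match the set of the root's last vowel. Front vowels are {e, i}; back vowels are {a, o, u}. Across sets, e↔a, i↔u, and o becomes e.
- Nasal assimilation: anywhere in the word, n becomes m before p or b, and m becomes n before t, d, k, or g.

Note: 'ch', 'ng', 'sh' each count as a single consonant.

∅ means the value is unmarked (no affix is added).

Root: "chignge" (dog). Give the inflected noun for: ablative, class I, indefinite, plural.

Attach case ablative -um → chigngeum.
Attach definiteness indefinite -nu → chigngeumnu.
Attach noun class class I -ded → chigngeumnuded.
Attach number plural -she → chigngeumnudedshe.
Apply vowel harmony: chigngeumnudedshe → chigngeimnidedshe.
Nasal assimilation: no change.

chigngeimnidedshe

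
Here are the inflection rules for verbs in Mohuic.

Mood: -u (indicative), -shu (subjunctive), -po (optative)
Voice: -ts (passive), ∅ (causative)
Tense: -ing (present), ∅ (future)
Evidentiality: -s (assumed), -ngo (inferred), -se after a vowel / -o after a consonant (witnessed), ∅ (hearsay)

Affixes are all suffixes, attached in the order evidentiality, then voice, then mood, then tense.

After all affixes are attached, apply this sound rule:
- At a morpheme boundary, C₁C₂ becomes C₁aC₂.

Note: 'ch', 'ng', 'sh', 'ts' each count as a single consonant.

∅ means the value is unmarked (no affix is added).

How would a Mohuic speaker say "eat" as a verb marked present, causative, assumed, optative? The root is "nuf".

Attach evidentiality assumed -s → nufs.
voice = causative: zero marking, form stays nufs.
Attach mood optative -po → nufspo.
Attach tense present -ing → nufspoing.
Apply epenthesis: nufspoing → nufasapoing.

nufasapoing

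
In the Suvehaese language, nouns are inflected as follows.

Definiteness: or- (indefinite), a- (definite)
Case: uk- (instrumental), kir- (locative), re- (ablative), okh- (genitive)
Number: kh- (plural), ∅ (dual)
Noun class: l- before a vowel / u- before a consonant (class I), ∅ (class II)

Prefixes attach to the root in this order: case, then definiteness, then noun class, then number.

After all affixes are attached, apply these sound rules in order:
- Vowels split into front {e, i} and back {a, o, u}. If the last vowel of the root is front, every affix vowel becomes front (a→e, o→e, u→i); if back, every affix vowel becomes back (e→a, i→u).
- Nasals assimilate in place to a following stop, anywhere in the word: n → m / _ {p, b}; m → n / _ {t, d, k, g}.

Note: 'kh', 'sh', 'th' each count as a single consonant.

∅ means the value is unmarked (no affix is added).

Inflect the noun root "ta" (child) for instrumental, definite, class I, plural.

Attach case instrumental uk- → ukta.
Attach definiteness definite a- → aukta.
Attach noun class class I l- (before vowel 'a') → laukta.
Attach number plural kh- → khlaukta.
Vowel harmony: no change.
Nasal assimilation: no change.

khlaukta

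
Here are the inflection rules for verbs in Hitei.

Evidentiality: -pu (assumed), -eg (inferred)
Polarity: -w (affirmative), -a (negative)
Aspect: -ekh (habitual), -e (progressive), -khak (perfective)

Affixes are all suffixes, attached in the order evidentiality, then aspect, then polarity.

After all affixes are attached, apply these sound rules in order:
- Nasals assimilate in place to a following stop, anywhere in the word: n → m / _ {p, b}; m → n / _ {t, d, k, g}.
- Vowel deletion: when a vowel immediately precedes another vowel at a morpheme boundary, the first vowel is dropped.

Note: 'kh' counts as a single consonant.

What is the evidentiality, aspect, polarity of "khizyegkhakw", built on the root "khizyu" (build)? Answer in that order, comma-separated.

inferred, perfective, affirmative

Segment: khizyu-eg-khak-w.
evidentiality: -eg → inferred.
aspect: -khak → perfective.
polarity: -w → affirmative.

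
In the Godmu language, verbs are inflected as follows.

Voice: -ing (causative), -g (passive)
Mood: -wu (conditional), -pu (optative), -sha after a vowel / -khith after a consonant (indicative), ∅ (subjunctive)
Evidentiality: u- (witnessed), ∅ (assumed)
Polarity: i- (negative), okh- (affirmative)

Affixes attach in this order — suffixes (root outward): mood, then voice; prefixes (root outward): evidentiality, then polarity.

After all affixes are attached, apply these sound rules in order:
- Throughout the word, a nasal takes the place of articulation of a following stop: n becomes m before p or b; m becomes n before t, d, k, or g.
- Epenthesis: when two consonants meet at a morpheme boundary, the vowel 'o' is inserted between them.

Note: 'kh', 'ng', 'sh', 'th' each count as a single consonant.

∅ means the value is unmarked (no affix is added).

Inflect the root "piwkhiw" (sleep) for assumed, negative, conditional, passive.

Attach mood conditional -wu → piwkhiwwu.
evidentiality = assumed: zero marking, form stays piwkhiwwu.
Attach voice passive -g → piwkhiwwug.
Attach polarity negative i- → ipiwkhiwwug.
Nasal assimilation: no change.
Apply epenthesis: ipiwkhiwwug → ipiwkhiwowug.

ipiwkhiwowug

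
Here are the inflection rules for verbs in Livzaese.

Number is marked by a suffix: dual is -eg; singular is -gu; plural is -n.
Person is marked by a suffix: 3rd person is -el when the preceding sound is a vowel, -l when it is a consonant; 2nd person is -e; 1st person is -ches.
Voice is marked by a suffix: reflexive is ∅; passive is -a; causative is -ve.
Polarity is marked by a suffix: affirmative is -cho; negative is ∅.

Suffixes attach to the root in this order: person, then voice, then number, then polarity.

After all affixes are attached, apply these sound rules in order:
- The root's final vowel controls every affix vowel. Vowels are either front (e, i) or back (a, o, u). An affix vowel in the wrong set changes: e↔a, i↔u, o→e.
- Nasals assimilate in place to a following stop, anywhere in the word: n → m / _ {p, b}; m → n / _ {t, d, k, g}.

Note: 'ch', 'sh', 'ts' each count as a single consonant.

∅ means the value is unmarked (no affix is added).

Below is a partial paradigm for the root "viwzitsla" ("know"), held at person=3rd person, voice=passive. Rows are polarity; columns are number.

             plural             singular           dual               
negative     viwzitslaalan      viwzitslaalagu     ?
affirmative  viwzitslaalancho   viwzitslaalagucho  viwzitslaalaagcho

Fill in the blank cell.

Attach person 3rd person -el (after vowel 'a') → viwzitslael.
Attach voice passive -a → viwzitslaela.
Attach number dual -eg → viwzitslaelaeg.
polarity = negative: zero marking, form stays viwzitslaelaeg.
Apply vowel harmony: viwzitslaelaeg → viwzitslaalaag.
Nasal assimilation: no change.

viwzitslaalaag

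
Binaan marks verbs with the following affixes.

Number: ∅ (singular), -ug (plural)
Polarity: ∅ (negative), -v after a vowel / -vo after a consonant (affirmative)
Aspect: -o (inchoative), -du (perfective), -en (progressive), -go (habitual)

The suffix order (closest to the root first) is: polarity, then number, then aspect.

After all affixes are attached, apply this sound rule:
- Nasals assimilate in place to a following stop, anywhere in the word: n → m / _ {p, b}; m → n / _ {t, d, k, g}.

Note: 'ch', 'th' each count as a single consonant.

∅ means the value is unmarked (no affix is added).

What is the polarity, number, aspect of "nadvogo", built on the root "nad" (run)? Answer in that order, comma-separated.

affirmative, singular, habitual

Segment: nad-vo-go.
polarity: -v/vo → affirmative.
number: ∅ → singular.
aspect: -go → habitual.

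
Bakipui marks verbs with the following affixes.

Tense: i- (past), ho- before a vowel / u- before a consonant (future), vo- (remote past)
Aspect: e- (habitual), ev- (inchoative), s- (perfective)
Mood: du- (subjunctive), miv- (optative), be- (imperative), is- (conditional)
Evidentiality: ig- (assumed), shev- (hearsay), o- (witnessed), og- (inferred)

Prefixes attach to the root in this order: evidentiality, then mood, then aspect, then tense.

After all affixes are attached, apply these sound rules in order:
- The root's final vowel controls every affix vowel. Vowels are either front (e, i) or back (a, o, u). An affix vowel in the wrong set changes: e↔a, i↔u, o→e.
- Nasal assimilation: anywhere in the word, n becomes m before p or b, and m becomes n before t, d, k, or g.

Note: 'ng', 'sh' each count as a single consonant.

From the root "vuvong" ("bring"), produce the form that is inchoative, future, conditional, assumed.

hoavusugvuvong

Attach evidentiality assumed ig- → igvuvong.
Attach mood conditional is- → isigvuvong.
Attach aspect inchoative ev- → evisigvuvong.
Attach tense future ho- (before vowel 'e') → hoevisigvuvong.
Apply vowel harmony: hoevisigvuvong → hoavusugvuvong.
Nasal assimilation: no change.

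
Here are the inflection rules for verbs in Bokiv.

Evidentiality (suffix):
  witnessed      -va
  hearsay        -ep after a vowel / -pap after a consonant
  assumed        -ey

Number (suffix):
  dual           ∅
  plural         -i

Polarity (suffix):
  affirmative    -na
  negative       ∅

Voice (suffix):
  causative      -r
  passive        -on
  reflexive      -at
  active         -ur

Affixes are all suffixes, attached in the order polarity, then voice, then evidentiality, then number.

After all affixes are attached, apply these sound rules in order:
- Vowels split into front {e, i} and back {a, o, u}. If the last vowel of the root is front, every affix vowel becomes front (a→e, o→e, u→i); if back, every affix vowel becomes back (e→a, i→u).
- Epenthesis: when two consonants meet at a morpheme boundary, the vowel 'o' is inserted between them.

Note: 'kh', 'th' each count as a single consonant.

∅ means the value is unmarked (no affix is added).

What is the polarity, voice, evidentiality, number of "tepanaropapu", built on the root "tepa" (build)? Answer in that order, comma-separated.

affirmative, causative, hearsay, plural

Segment: tepa-na-r-pap-i.
polarity: -na → affirmative.
voice: -r → causative.
evidentiality: -ep/pap → hearsay.
number: -i → plural.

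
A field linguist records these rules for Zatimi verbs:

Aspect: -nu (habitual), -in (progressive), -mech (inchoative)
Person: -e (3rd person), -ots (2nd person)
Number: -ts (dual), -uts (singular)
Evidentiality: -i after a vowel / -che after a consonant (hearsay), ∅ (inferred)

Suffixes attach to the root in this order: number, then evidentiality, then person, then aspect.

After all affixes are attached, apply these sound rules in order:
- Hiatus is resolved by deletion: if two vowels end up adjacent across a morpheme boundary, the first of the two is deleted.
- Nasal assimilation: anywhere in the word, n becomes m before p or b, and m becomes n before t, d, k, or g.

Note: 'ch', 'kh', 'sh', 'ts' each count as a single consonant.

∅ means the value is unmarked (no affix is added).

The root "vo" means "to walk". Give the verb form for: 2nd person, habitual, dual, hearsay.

Attach number dual -ts → vots.
Attach evidentiality hearsay -che (after consonant 'ts') → votsche.
Attach person 2nd person -ots → votscheots.
Attach aspect habitual -nu → votscheotsnu.
Apply vowel deletion: votscheotsnu → votschotsnu.
Nasal assimilation: no change.

votschotsnu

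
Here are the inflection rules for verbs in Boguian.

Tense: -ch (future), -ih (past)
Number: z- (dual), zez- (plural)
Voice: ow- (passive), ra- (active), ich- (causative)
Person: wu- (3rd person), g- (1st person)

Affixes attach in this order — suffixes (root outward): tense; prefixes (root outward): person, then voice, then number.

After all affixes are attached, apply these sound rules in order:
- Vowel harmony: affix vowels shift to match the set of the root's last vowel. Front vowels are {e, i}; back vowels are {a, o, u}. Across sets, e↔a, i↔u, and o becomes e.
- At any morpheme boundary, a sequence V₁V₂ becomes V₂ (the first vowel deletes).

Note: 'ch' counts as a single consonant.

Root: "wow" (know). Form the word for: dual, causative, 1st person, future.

Attach person 1st person g- → gwow.
Attach tense future -ch → gwowch.
Attach voice causative ich- → ichgwowch.
Attach number dual z- → zichgwowch.
Apply vowel harmony: zichgwowch → zuchgwowch.
Vowel deletion: no change.

zuchgwowch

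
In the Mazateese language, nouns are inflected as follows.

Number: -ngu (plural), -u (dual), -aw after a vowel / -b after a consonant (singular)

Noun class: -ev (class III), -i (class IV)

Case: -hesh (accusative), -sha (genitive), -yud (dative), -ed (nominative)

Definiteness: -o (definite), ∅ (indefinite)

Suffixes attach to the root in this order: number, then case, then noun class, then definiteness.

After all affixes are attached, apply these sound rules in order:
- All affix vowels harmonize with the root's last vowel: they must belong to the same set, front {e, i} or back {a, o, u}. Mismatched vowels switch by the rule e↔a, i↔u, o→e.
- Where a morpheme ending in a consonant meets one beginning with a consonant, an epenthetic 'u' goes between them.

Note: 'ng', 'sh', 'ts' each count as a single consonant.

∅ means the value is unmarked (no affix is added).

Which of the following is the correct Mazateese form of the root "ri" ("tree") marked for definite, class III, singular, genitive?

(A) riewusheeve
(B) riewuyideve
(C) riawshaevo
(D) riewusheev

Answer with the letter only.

A

Attach number singular -aw (after vowel 'i') → riaw.
Attach case genitive -sha → riawsha.
Attach noun class class III -ev → riawshaev.
Attach definiteness definite -o → riawshaevo.
Apply vowel harmony: riawshaevo → riewsheeve.
Apply epenthesis: riewsheeve → riewusheeve.
So the correct form is riewusheeve, option (A).
(D) riewusheev is wrong: it uses indefinite instead of definite for definiteness.
(C) riawshaevo is wrong: it fails to apply the sound rule(s).
(B) riewuyideve is wrong: it uses dative instead of genitive for case.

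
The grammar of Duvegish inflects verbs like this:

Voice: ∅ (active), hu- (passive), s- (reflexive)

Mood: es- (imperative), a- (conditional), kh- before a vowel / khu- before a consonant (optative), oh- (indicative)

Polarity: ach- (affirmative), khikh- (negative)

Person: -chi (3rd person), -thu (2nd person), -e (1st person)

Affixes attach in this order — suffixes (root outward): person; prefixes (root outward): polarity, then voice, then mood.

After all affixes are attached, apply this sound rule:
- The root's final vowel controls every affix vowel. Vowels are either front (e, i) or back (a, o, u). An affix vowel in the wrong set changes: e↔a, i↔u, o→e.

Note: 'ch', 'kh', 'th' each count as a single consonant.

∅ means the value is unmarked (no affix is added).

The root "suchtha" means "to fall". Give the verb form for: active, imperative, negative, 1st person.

askhukhsuchthaa

Attach polarity negative khikh- → khikhsuchtha.
voice = active: zero marking, form stays khikhsuchtha.
Attach mood imperative es- → eskhikhsuchtha.
Attach person 1st person -e → eskhikhsuchthae.
Apply vowel harmony: eskhikhsuchthae → askhukhsuchthaa.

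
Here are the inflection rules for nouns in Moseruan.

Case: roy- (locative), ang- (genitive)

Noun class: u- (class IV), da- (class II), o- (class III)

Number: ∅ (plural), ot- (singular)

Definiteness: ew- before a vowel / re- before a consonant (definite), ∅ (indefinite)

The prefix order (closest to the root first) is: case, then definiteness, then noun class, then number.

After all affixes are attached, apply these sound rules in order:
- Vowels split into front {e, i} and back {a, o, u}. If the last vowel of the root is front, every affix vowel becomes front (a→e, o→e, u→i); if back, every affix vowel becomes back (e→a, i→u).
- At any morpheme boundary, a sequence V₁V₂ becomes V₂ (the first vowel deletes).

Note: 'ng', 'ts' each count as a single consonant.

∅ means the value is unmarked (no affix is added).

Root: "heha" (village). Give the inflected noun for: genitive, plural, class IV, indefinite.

angheha

Attach case genitive ang- → angheha.
definiteness = indefinite: zero marking, form stays angheha.
Attach noun class class IV u- → uangheha.
number = plural: zero marking, form stays uangheha.
Vowel harmony: no change.
Apply vowel deletion: uangheha → angheha.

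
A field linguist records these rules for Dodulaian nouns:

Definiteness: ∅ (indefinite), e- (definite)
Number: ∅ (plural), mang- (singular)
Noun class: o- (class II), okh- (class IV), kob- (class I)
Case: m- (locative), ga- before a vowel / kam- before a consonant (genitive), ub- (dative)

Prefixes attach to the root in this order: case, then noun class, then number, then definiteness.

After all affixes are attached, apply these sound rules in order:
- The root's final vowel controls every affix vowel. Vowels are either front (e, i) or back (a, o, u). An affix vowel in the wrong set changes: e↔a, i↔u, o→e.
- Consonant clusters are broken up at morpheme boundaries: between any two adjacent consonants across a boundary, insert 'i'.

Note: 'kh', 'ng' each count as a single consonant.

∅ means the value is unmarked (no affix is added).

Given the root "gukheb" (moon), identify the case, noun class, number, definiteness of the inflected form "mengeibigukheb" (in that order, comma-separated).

Segment: mang-o-ub-gukheb.
case: ub- → dative.
noun class: o- → class II.
number: mang- → singular.
definiteness: ∅ → indefinite.

dative, class II, singular, indefinite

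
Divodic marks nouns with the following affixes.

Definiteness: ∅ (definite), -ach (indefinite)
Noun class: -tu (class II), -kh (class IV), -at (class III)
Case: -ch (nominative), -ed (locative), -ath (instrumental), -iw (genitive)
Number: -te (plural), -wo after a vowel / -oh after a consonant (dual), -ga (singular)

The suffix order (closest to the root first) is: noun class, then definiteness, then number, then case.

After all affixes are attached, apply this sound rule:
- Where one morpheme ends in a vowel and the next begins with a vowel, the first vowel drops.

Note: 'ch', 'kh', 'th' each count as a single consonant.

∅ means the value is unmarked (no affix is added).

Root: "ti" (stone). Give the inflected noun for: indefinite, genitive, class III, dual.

tatachohiw

Attach noun class class III -at → tiat.
Attach definiteness indefinite -ach → tiatach.
Attach number dual -oh (after consonant 'ch') → tiatachoh.
Attach case genitive -iw → tiatachohiw.
Apply vowel deletion: tiatachohiw → tatachohiw.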